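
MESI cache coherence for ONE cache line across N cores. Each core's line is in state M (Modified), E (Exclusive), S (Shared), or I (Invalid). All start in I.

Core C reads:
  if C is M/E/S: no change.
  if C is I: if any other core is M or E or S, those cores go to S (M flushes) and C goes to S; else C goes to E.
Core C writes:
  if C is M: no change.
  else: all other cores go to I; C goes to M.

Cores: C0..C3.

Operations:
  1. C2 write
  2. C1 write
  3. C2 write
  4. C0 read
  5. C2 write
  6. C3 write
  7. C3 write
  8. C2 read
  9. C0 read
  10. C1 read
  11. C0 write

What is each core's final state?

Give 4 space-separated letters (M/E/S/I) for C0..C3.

Answer: M I I I

Derivation:
Op 1: C2 write [C2 write: invalidate none -> C2=M] -> [I,I,M,I]
Op 2: C1 write [C1 write: invalidate ['C2=M'] -> C1=M] -> [I,M,I,I]
Op 3: C2 write [C2 write: invalidate ['C1=M'] -> C2=M] -> [I,I,M,I]
Op 4: C0 read [C0 read from I: others=['C2=M'] -> C0=S, others downsized to S] -> [S,I,S,I]
Op 5: C2 write [C2 write: invalidate ['C0=S'] -> C2=M] -> [I,I,M,I]
Op 6: C3 write [C3 write: invalidate ['C2=M'] -> C3=M] -> [I,I,I,M]
Op 7: C3 write [C3 write: already M (modified), no change] -> [I,I,I,M]
Op 8: C2 read [C2 read from I: others=['C3=M'] -> C2=S, others downsized to S] -> [I,I,S,S]
Op 9: C0 read [C0 read from I: others=['C2=S', 'C3=S'] -> C0=S, others downsized to S] -> [S,I,S,S]
Op 10: C1 read [C1 read from I: others=['C0=S', 'C2=S', 'C3=S'] -> C1=S, others downsized to S] -> [S,S,S,S]
Op 11: C0 write [C0 write: invalidate ['C1=S', 'C2=S', 'C3=S'] -> C0=M] -> [M,I,I,I]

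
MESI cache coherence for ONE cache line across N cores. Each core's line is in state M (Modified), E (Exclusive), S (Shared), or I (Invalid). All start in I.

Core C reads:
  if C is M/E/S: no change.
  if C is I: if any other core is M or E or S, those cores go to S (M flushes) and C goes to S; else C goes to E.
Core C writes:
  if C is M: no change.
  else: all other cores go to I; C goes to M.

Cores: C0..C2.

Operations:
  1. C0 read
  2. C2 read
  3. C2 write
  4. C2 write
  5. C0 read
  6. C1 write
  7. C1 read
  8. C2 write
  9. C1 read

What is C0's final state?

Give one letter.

Op 1: C0 read [C0 read from I: no other sharers -> C0=E (exclusive)] -> [E,I,I]
Op 2: C2 read [C2 read from I: others=['C0=E'] -> C2=S, others downsized to S] -> [S,I,S]
Op 3: C2 write [C2 write: invalidate ['C0=S'] -> C2=M] -> [I,I,M]
Op 4: C2 write [C2 write: already M (modified), no change] -> [I,I,M]
Op 5: C0 read [C0 read from I: others=['C2=M'] -> C0=S, others downsized to S] -> [S,I,S]
Op 6: C1 write [C1 write: invalidate ['C0=S', 'C2=S'] -> C1=M] -> [I,M,I]
Op 7: C1 read [C1 read: already in M, no change] -> [I,M,I]
Op 8: C2 write [C2 write: invalidate ['C1=M'] -> C2=M] -> [I,I,M]
Op 9: C1 read [C1 read from I: others=['C2=M'] -> C1=S, others downsized to S] -> [I,S,S]

Answer: I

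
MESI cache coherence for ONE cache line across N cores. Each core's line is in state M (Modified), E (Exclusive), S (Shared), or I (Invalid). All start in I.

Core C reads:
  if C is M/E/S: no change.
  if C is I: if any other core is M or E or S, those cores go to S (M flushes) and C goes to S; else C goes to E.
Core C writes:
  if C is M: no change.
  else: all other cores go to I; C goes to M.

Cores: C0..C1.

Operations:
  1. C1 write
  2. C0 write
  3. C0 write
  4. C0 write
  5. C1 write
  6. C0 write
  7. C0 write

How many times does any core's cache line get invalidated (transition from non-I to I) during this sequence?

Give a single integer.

Answer: 3

Derivation:
Op 1: C1 write [C1 write: invalidate none -> C1=M] -> [I,M] (invalidations this op: 0; running total: 0)
Op 2: C0 write [C0 write: invalidate ['C1=M'] -> C0=M] -> [M,I] (invalidations this op: 1; running total: 1)
Op 3: C0 write [C0 write: already M (modified), no change] -> [M,I] (invalidations this op: 0; running total: 1)
Op 4: C0 write [C0 write: already M (modified), no change] -> [M,I] (invalidations this op: 0; running total: 1)
Op 5: C1 write [C1 write: invalidate ['C0=M'] -> C1=M] -> [I,M] (invalidations this op: 1; running total: 2)
Op 6: C0 write [C0 write: invalidate ['C1=M'] -> C0=M] -> [M,I] (invalidations this op: 1; running total: 3)
Op 7: C0 write [C0 write: already M (modified), no change] -> [M,I] (invalidations this op: 0; running total: 3)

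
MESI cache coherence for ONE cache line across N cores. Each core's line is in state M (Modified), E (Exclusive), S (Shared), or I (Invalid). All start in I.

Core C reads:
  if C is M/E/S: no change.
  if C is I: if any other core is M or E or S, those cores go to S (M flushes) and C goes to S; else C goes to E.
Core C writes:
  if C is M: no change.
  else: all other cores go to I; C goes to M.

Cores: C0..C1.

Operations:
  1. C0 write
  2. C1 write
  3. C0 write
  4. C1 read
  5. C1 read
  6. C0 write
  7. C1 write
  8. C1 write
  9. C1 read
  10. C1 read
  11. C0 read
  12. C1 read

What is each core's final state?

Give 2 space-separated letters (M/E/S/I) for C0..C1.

Op 1: C0 write [C0 write: invalidate none -> C0=M] -> [M,I]
Op 2: C1 write [C1 write: invalidate ['C0=M'] -> C1=M] -> [I,M]
Op 3: C0 write [C0 write: invalidate ['C1=M'] -> C0=M] -> [M,I]
Op 4: C1 read [C1 read from I: others=['C0=M'] -> C1=S, others downsized to S] -> [S,S]
Op 5: C1 read [C1 read: already in S, no change] -> [S,S]
Op 6: C0 write [C0 write: invalidate ['C1=S'] -> C0=M] -> [M,I]
Op 7: C1 write [C1 write: invalidate ['C0=M'] -> C1=M] -> [I,M]
Op 8: C1 write [C1 write: already M (modified), no change] -> [I,M]
Op 9: C1 read [C1 read: already in M, no change] -> [I,M]
Op 10: C1 read [C1 read: already in M, no change] -> [I,M]
Op 11: C0 read [C0 read from I: others=['C1=M'] -> C0=S, others downsized to S] -> [S,S]
Op 12: C1 read [C1 read: already in S, no change] -> [S,S]

Answer: S S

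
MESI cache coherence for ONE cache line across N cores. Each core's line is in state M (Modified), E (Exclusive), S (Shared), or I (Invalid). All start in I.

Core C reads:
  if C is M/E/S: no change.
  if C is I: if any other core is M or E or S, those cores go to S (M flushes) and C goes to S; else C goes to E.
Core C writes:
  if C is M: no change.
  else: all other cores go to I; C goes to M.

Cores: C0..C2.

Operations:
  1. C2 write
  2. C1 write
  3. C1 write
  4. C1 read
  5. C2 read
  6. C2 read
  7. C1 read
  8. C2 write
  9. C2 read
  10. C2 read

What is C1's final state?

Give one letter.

Op 1: C2 write [C2 write: invalidate none -> C2=M] -> [I,I,M]
Op 2: C1 write [C1 write: invalidate ['C2=M'] -> C1=M] -> [I,M,I]
Op 3: C1 write [C1 write: already M (modified), no change] -> [I,M,I]
Op 4: C1 read [C1 read: already in M, no change] -> [I,M,I]
Op 5: C2 read [C2 read from I: others=['C1=M'] -> C2=S, others downsized to S] -> [I,S,S]
Op 6: C2 read [C2 read: already in S, no change] -> [I,S,S]
Op 7: C1 read [C1 read: already in S, no change] -> [I,S,S]
Op 8: C2 write [C2 write: invalidate ['C1=S'] -> C2=M] -> [I,I,M]
Op 9: C2 read [C2 read: already in M, no change] -> [I,I,M]
Op 10: C2 read [C2 read: already in M, no change] -> [I,I,M]

Answer: I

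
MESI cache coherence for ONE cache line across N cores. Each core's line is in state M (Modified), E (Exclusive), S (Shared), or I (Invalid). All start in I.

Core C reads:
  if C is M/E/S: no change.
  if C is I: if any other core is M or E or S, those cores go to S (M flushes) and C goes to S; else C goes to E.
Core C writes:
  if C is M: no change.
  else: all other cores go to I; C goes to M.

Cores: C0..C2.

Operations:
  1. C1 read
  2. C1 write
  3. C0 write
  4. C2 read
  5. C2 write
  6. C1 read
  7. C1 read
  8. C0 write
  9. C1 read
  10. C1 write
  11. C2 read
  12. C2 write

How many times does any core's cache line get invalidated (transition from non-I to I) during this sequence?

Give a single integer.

Answer: 6

Derivation:
Op 1: C1 read [C1 read from I: no other sharers -> C1=E (exclusive)] -> [I,E,I] (invalidations this op: 0; running total: 0)
Op 2: C1 write [C1 write: invalidate none -> C1=M] -> [I,M,I] (invalidations this op: 0; running total: 0)
Op 3: C0 write [C0 write: invalidate ['C1=M'] -> C0=M] -> [M,I,I] (invalidations this op: 1; running total: 1)
Op 4: C2 read [C2 read from I: others=['C0=M'] -> C2=S, others downsized to S] -> [S,I,S] (invalidations this op: 0; running total: 1)
Op 5: C2 write [C2 write: invalidate ['C0=S'] -> C2=M] -> [I,I,M] (invalidations this op: 1; running total: 2)
Op 6: C1 read [C1 read from I: others=['C2=M'] -> C1=S, others downsized to S] -> [I,S,S] (invalidations this op: 0; running total: 2)
Op 7: C1 read [C1 read: already in S, no change] -> [I,S,S] (invalidations this op: 0; running total: 2)
Op 8: C0 write [C0 write: invalidate ['C1=S', 'C2=S'] -> C0=M] -> [M,I,I] (invalidations this op: 2; running total: 4)
Op 9: C1 read [C1 read from I: others=['C0=M'] -> C1=S, others downsized to S] -> [S,S,I] (invalidations this op: 0; running total: 4)
Op 10: C1 write [C1 write: invalidate ['C0=S'] -> C1=M] -> [I,M,I] (invalidations this op: 1; running total: 5)
Op 11: C2 read [C2 read from I: others=['C1=M'] -> C2=S, others downsized to S] -> [I,S,S] (invalidations this op: 0; running total: 5)
Op 12: C2 write [C2 write: invalidate ['C1=S'] -> C2=M] -> [I,I,M] (invalidations this op: 1; running total: 6)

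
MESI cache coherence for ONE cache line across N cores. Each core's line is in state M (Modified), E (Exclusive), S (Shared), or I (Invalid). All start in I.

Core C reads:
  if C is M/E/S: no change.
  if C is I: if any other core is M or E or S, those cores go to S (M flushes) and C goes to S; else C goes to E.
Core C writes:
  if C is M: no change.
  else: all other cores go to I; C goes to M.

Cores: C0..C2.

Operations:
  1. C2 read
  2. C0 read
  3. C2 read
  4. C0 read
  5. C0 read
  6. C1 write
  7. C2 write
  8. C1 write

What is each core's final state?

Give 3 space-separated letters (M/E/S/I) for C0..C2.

Answer: I M I

Derivation:
Op 1: C2 read [C2 read from I: no other sharers -> C2=E (exclusive)] -> [I,I,E]
Op 2: C0 read [C0 read from I: others=['C2=E'] -> C0=S, others downsized to S] -> [S,I,S]
Op 3: C2 read [C2 read: already in S, no change] -> [S,I,S]
Op 4: C0 read [C0 read: already in S, no change] -> [S,I,S]
Op 5: C0 read [C0 read: already in S, no change] -> [S,I,S]
Op 6: C1 write [C1 write: invalidate ['C0=S', 'C2=S'] -> C1=M] -> [I,M,I]
Op 7: C2 write [C2 write: invalidate ['C1=M'] -> C2=M] -> [I,I,M]
Op 8: C1 write [C1 write: invalidate ['C2=M'] -> C1=M] -> [I,M,I]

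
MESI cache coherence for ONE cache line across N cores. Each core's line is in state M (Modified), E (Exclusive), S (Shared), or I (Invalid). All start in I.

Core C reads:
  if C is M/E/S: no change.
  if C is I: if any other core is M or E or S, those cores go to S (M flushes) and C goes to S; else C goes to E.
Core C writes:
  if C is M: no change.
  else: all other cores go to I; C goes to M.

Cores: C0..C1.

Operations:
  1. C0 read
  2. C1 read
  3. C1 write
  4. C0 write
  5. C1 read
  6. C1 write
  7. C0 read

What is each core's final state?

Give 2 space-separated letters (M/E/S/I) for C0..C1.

Answer: S S

Derivation:
Op 1: C0 read [C0 read from I: no other sharers -> C0=E (exclusive)] -> [E,I]
Op 2: C1 read [C1 read from I: others=['C0=E'] -> C1=S, others downsized to S] -> [S,S]
Op 3: C1 write [C1 write: invalidate ['C0=S'] -> C1=M] -> [I,M]
Op 4: C0 write [C0 write: invalidate ['C1=M'] -> C0=M] -> [M,I]
Op 5: C1 read [C1 read from I: others=['C0=M'] -> C1=S, others downsized to S] -> [S,S]
Op 6: C1 write [C1 write: invalidate ['C0=S'] -> C1=M] -> [I,M]
Op 7: C0 read [C0 read from I: others=['C1=M'] -> C0=S, others downsized to S] -> [S,S]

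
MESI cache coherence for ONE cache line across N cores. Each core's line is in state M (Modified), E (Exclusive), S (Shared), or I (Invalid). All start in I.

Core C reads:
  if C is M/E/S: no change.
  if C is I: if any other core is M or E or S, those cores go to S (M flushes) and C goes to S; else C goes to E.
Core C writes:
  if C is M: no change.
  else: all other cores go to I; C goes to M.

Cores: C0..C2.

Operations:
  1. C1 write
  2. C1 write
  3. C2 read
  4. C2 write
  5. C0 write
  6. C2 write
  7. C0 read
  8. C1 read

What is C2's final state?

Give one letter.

Op 1: C1 write [C1 write: invalidate none -> C1=M] -> [I,M,I]
Op 2: C1 write [C1 write: already M (modified), no change] -> [I,M,I]
Op 3: C2 read [C2 read from I: others=['C1=M'] -> C2=S, others downsized to S] -> [I,S,S]
Op 4: C2 write [C2 write: invalidate ['C1=S'] -> C2=M] -> [I,I,M]
Op 5: C0 write [C0 write: invalidate ['C2=M'] -> C0=M] -> [M,I,I]
Op 6: C2 write [C2 write: invalidate ['C0=M'] -> C2=M] -> [I,I,M]
Op 7: C0 read [C0 read from I: others=['C2=M'] -> C0=S, others downsized to S] -> [S,I,S]
Op 8: C1 read [C1 read from I: others=['C0=S', 'C2=S'] -> C1=S, others downsized to S] -> [S,S,S]

Answer: S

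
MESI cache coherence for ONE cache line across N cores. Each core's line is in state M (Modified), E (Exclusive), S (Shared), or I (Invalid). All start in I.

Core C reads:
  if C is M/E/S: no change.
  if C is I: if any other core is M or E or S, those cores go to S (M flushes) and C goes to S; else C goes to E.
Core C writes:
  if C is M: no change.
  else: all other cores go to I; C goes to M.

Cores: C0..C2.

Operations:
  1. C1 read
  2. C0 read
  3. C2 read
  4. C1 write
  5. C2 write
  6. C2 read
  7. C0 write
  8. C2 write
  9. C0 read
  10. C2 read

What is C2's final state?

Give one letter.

Op 1: C1 read [C1 read from I: no other sharers -> C1=E (exclusive)] -> [I,E,I]
Op 2: C0 read [C0 read from I: others=['C1=E'] -> C0=S, others downsized to S] -> [S,S,I]
Op 3: C2 read [C2 read from I: others=['C0=S', 'C1=S'] -> C2=S, others downsized to S] -> [S,S,S]
Op 4: C1 write [C1 write: invalidate ['C0=S', 'C2=S'] -> C1=M] -> [I,M,I]
Op 5: C2 write [C2 write: invalidate ['C1=M'] -> C2=M] -> [I,I,M]
Op 6: C2 read [C2 read: already in M, no change] -> [I,I,M]
Op 7: C0 write [C0 write: invalidate ['C2=M'] -> C0=M] -> [M,I,I]
Op 8: C2 write [C2 write: invalidate ['C0=M'] -> C2=M] -> [I,I,M]
Op 9: C0 read [C0 read from I: others=['C2=M'] -> C0=S, others downsized to S] -> [S,I,S]
Op 10: C2 read [C2 read: already in S, no change] -> [S,I,S]

Answer: S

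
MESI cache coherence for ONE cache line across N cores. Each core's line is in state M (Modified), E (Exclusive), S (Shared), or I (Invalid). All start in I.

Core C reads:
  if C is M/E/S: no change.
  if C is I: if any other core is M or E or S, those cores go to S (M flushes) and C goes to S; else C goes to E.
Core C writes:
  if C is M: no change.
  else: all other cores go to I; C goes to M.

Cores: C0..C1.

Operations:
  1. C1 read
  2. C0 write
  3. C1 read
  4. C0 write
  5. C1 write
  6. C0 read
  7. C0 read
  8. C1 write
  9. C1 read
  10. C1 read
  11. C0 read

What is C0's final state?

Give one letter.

Op 1: C1 read [C1 read from I: no other sharers -> C1=E (exclusive)] -> [I,E]
Op 2: C0 write [C0 write: invalidate ['C1=E'] -> C0=M] -> [M,I]
Op 3: C1 read [C1 read from I: others=['C0=M'] -> C1=S, others downsized to S] -> [S,S]
Op 4: C0 write [C0 write: invalidate ['C1=S'] -> C0=M] -> [M,I]
Op 5: C1 write [C1 write: invalidate ['C0=M'] -> C1=M] -> [I,M]
Op 6: C0 read [C0 read from I: others=['C1=M'] -> C0=S, others downsized to S] -> [S,S]
Op 7: C0 read [C0 read: already in S, no change] -> [S,S]
Op 8: C1 write [C1 write: invalidate ['C0=S'] -> C1=M] -> [I,M]
Op 9: C1 read [C1 read: already in M, no change] -> [I,M]
Op 10: C1 read [C1 read: already in M, no change] -> [I,M]
Op 11: C0 read [C0 read from I: others=['C1=M'] -> C0=S, others downsized to S] -> [S,S]

Answer: S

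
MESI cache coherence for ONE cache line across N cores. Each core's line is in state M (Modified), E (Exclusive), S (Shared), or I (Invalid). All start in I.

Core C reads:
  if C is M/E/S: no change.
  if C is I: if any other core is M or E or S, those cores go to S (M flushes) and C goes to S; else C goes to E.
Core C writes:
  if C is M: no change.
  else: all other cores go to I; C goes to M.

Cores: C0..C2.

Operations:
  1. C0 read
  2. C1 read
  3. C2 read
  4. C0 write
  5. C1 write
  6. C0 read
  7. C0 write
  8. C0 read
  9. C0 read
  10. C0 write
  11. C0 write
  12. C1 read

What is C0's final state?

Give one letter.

Op 1: C0 read [C0 read from I: no other sharers -> C0=E (exclusive)] -> [E,I,I]
Op 2: C1 read [C1 read from I: others=['C0=E'] -> C1=S, others downsized to S] -> [S,S,I]
Op 3: C2 read [C2 read from I: others=['C0=S', 'C1=S'] -> C2=S, others downsized to S] -> [S,S,S]
Op 4: C0 write [C0 write: invalidate ['C1=S', 'C2=S'] -> C0=M] -> [M,I,I]
Op 5: C1 write [C1 write: invalidate ['C0=M'] -> C1=M] -> [I,M,I]
Op 6: C0 read [C0 read from I: others=['C1=M'] -> C0=S, others downsized to S] -> [S,S,I]
Op 7: C0 write [C0 write: invalidate ['C1=S'] -> C0=M] -> [M,I,I]
Op 8: C0 read [C0 read: already in M, no change] -> [M,I,I]
Op 9: C0 read [C0 read: already in M, no change] -> [M,I,I]
Op 10: C0 write [C0 write: already M (modified), no change] -> [M,I,I]
Op 11: C0 write [C0 write: already M (modified), no change] -> [M,I,I]
Op 12: C1 read [C1 read from I: others=['C0=M'] -> C1=S, others downsized to S] -> [S,S,I]

Answer: S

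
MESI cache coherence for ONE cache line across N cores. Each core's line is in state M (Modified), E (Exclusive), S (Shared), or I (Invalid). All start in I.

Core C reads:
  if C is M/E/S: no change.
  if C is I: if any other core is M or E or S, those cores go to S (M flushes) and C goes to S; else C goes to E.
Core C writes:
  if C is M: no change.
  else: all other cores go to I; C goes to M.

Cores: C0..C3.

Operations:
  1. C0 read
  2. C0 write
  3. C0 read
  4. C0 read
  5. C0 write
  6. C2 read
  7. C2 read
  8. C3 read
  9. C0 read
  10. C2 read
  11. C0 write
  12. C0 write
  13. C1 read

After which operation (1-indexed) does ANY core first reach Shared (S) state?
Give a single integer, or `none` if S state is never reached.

Op 1: C0 read [C0 read from I: no other sharers -> C0=E (exclusive)] -> [E,I,I,I]
Op 2: C0 write [C0 write: invalidate none -> C0=M] -> [M,I,I,I]
Op 3: C0 read [C0 read: already in M, no change] -> [M,I,I,I]
Op 4: C0 read [C0 read: already in M, no change] -> [M,I,I,I]
Op 5: C0 write [C0 write: already M (modified), no change] -> [M,I,I,I]
Op 6: C2 read [C2 read from I: others=['C0=M'] -> C2=S, others downsized to S] -> [S,I,S,I]
  -> First S state at op 6; remaining ops need not be traced.

Answer: 6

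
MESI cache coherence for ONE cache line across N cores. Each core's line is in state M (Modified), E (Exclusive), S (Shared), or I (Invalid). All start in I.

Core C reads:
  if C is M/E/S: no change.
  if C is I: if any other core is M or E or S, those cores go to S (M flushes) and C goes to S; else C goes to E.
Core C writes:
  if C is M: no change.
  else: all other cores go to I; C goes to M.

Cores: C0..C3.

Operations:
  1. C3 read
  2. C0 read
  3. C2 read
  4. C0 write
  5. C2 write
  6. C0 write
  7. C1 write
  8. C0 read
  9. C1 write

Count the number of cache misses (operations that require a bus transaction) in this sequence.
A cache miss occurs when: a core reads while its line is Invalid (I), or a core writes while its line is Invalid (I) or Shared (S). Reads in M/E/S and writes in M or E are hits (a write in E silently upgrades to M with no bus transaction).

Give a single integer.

Answer: 9

Derivation:
Op 1: C3 read [C3 read from I: no other sharers -> C3=E (exclusive)] -> [I,I,I,E] [MISS #1: read from I]
Op 2: C0 read [C0 read from I: others=['C3=E'] -> C0=S, others downsized to S] -> [S,I,I,S] [MISS #2: read from I]
Op 3: C2 read [C2 read from I: others=['C0=S', 'C3=S'] -> C2=S, others downsized to S] -> [S,I,S,S] [MISS #3: read from I]
Op 4: C0 write [C0 write: invalidate ['C2=S', 'C3=S'] -> C0=M] -> [M,I,I,I] [MISS #4: write from S]
Op 5: C2 write [C2 write: invalidate ['C0=M'] -> C2=M] -> [I,I,M,I] [MISS #5: write from I]
Op 6: C0 write [C0 write: invalidate ['C2=M'] -> C0=M] -> [M,I,I,I] [MISS #6: write from I]
Op 7: C1 write [C1 write: invalidate ['C0=M'] -> C1=M] -> [I,M,I,I] [MISS #7: write from I]
Op 8: C0 read [C0 read from I: others=['C1=M'] -> C0=S, others downsized to S] -> [S,S,I,I] [MISS #8: read from I]
Op 9: C1 write [C1 write: invalidate ['C0=S'] -> C1=M] -> [I,M,I,I] [MISS #9: write from S]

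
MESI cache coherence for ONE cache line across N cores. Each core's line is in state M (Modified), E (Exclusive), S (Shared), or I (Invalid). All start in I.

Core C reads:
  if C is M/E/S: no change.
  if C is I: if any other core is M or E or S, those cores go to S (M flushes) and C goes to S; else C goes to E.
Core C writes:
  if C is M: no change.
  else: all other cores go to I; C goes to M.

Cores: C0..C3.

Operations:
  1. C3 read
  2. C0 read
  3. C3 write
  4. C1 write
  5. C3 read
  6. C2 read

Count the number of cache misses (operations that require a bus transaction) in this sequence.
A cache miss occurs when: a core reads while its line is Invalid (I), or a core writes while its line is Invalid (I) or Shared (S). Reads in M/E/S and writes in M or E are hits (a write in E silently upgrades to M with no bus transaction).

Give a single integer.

Op 1: C3 read [C3 read from I: no other sharers -> C3=E (exclusive)] -> [I,I,I,E] [MISS #1: read from I]
Op 2: C0 read [C0 read from I: others=['C3=E'] -> C0=S, others downsized to S] -> [S,I,I,S] [MISS #2: read from I]
Op 3: C3 write [C3 write: invalidate ['C0=S'] -> C3=M] -> [I,I,I,M] [MISS #3: write from S]
Op 4: C1 write [C1 write: invalidate ['C3=M'] -> C1=M] -> [I,M,I,I] [MISS #4: write from I]
Op 5: C3 read [C3 read from I: others=['C1=M'] -> C3=S, others downsized to S] -> [I,S,I,S] [MISS #5: read from I]
Op 6: C2 read [C2 read from I: others=['C1=S', 'C3=S'] -> C2=S, others downsized to S] -> [I,S,S,S] [MISS #6: read from I]

Answer: 6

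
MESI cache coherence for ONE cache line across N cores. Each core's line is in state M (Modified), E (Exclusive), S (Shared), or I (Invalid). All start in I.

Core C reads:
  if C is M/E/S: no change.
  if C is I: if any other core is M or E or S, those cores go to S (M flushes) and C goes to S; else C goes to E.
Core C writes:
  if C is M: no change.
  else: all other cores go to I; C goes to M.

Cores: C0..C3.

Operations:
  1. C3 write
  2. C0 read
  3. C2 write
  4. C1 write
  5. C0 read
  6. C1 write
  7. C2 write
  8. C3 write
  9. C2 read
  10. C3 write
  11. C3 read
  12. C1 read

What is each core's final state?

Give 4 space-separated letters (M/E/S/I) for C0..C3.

Op 1: C3 write [C3 write: invalidate none -> C3=M] -> [I,I,I,M]
Op 2: C0 read [C0 read from I: others=['C3=M'] -> C0=S, others downsized to S] -> [S,I,I,S]
Op 3: C2 write [C2 write: invalidate ['C0=S', 'C3=S'] -> C2=M] -> [I,I,M,I]
Op 4: C1 write [C1 write: invalidate ['C2=M'] -> C1=M] -> [I,M,I,I]
Op 5: C0 read [C0 read from I: others=['C1=M'] -> C0=S, others downsized to S] -> [S,S,I,I]
Op 6: C1 write [C1 write: invalidate ['C0=S'] -> C1=M] -> [I,M,I,I]
Op 7: C2 write [C2 write: invalidate ['C1=M'] -> C2=M] -> [I,I,M,I]
Op 8: C3 write [C3 write: invalidate ['C2=M'] -> C3=M] -> [I,I,I,M]
Op 9: C2 read [C2 read from I: others=['C3=M'] -> C2=S, others downsized to S] -> [I,I,S,S]
Op 10: C3 write [C3 write: invalidate ['C2=S'] -> C3=M] -> [I,I,I,M]
Op 11: C3 read [C3 read: already in M, no change] -> [I,I,I,M]
Op 12: C1 read [C1 read from I: others=['C3=M'] -> C1=S, others downsized to S] -> [I,S,I,S]

Answer: I S I S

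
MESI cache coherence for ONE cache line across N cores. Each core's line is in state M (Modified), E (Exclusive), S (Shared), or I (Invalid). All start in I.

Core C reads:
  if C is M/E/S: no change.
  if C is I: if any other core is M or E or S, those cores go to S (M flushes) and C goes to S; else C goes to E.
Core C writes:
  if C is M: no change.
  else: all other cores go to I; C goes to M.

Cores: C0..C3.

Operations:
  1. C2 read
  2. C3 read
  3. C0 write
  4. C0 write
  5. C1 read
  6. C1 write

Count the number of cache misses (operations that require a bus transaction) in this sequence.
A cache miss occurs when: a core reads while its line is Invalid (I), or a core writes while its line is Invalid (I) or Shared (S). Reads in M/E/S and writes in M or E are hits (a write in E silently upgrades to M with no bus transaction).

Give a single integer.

Answer: 5

Derivation:
Op 1: C2 read [C2 read from I: no other sharers -> C2=E (exclusive)] -> [I,I,E,I] [MISS #1: read from I]
Op 2: C3 read [C3 read from I: others=['C2=E'] -> C3=S, others downsized to S] -> [I,I,S,S] [MISS #2: read from I]
Op 3: C0 write [C0 write: invalidate ['C2=S', 'C3=S'] -> C0=M] -> [M,I,I,I] [MISS #3: write from I]
Op 4: C0 write [C0 write: already M (modified), no change] -> [M,I,I,I] [hit: write from M]
Op 5: C1 read [C1 read from I: others=['C0=M'] -> C1=S, others downsized to S] -> [S,S,I,I] [MISS #4: read from I]
Op 6: C1 write [C1 write: invalidate ['C0=S'] -> C1=M] -> [I,M,I,I] [MISS #5: write from S]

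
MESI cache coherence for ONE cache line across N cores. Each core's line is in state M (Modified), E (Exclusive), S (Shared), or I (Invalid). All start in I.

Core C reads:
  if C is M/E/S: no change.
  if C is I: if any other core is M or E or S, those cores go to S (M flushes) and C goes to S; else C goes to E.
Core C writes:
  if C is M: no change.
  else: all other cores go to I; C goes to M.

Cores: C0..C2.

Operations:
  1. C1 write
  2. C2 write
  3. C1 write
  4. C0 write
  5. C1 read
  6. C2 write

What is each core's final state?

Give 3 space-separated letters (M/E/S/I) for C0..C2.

Op 1: C1 write [C1 write: invalidate none -> C1=M] -> [I,M,I]
Op 2: C2 write [C2 write: invalidate ['C1=M'] -> C2=M] -> [I,I,M]
Op 3: C1 write [C1 write: invalidate ['C2=M'] -> C1=M] -> [I,M,I]
Op 4: C0 write [C0 write: invalidate ['C1=M'] -> C0=M] -> [M,I,I]
Op 5: C1 read [C1 read from I: others=['C0=M'] -> C1=S, others downsized to S] -> [S,S,I]
Op 6: C2 write [C2 write: invalidate ['C0=S', 'C1=S'] -> C2=M] -> [I,I,M]

Answer: I I M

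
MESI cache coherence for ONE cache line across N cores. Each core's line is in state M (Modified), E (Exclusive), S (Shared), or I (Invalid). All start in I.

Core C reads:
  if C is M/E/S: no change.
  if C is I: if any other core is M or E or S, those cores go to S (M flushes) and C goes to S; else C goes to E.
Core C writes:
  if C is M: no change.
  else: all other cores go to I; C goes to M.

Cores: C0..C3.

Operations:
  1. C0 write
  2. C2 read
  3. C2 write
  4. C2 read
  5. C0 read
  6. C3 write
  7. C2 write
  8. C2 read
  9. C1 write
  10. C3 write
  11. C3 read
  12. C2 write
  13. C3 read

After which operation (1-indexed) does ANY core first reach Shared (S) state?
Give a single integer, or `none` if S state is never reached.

Answer: 2

Derivation:
Op 1: C0 write [C0 write: invalidate none -> C0=M] -> [M,I,I,I]
Op 2: C2 read [C2 read from I: others=['C0=M'] -> C2=S, others downsized to S] -> [S,I,S,I]
  -> First S state at op 2; remaining ops need not be traced.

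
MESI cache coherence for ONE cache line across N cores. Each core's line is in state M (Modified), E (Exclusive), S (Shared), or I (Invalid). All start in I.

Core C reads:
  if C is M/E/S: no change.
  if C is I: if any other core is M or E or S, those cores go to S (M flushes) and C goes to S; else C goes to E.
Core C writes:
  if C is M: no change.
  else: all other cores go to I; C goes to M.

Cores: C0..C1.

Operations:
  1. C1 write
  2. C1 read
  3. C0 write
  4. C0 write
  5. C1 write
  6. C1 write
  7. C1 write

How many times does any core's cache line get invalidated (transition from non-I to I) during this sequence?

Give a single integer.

Op 1: C1 write [C1 write: invalidate none -> C1=M] -> [I,M] (invalidations this op: 0; running total: 0)
Op 2: C1 read [C1 read: already in M, no change] -> [I,M] (invalidations this op: 0; running total: 0)
Op 3: C0 write [C0 write: invalidate ['C1=M'] -> C0=M] -> [M,I] (invalidations this op: 1; running total: 1)
Op 4: C0 write [C0 write: already M (modified), no change] -> [M,I] (invalidations this op: 0; running total: 1)
Op 5: C1 write [C1 write: invalidate ['C0=M'] -> C1=M] -> [I,M] (invalidations this op: 1; running total: 2)
Op 6: C1 write [C1 write: already M (modified), no change] -> [I,M] (invalidations this op: 0; running total: 2)
Op 7: C1 write [C1 write: already M (modified), no change] -> [I,M] (invalidations this op: 0; running total: 2)

Answer: 2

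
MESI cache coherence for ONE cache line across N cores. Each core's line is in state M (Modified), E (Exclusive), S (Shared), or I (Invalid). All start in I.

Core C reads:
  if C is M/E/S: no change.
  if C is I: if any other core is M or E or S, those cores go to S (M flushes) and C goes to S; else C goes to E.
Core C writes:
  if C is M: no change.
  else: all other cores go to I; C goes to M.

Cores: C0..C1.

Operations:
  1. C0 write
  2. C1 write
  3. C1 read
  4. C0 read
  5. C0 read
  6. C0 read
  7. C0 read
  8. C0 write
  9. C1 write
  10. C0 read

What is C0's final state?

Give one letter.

Op 1: C0 write [C0 write: invalidate none -> C0=M] -> [M,I]
Op 2: C1 write [C1 write: invalidate ['C0=M'] -> C1=M] -> [I,M]
Op 3: C1 read [C1 read: already in M, no change] -> [I,M]
Op 4: C0 read [C0 read from I: others=['C1=M'] -> C0=S, others downsized to S] -> [S,S]
Op 5: C0 read [C0 read: already in S, no change] -> [S,S]
Op 6: C0 read [C0 read: already in S, no change] -> [S,S]
Op 7: C0 read [C0 read: already in S, no change] -> [S,S]
Op 8: C0 write [C0 write: invalidate ['C1=S'] -> C0=M] -> [M,I]
Op 9: C1 write [C1 write: invalidate ['C0=M'] -> C1=M] -> [I,M]
Op 10: C0 read [C0 read from I: others=['C1=M'] -> C0=S, others downsized to S] -> [S,S]

Answer: S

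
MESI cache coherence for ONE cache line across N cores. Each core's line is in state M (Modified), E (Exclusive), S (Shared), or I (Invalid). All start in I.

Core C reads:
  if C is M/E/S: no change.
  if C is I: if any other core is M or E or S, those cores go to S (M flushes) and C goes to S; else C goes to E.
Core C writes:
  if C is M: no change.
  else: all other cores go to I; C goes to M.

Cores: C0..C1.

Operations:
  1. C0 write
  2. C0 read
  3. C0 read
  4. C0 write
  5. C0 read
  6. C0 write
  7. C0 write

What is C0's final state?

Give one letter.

Answer: M

Derivation:
Op 1: C0 write [C0 write: invalidate none -> C0=M] -> [M,I]
Op 2: C0 read [C0 read: already in M, no change] -> [M,I]
Op 3: C0 read [C0 read: already in M, no change] -> [M,I]
Op 4: C0 write [C0 write: already M (modified), no change] -> [M,I]
Op 5: C0 read [C0 read: already in M, no change] -> [M,I]
Op 6: C0 write [C0 write: already M (modified), no change] -> [M,I]
Op 7: C0 write [C0 write: already M (modified), no change] -> [M,I]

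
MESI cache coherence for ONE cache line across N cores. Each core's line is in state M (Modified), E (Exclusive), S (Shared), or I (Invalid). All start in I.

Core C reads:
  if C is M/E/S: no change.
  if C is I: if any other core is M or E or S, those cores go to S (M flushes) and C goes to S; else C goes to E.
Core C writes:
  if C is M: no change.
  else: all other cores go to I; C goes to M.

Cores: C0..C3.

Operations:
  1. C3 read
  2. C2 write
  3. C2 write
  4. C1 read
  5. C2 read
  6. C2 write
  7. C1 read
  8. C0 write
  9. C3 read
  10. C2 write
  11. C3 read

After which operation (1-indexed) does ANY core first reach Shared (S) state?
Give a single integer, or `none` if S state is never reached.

Answer: 4

Derivation:
Op 1: C3 read [C3 read from I: no other sharers -> C3=E (exclusive)] -> [I,I,I,E]
Op 2: C2 write [C2 write: invalidate ['C3=E'] -> C2=M] -> [I,I,M,I]
Op 3: C2 write [C2 write: already M (modified), no change] -> [I,I,M,I]
Op 4: C1 read [C1 read from I: others=['C2=M'] -> C1=S, others downsized to S] -> [I,S,S,I]
  -> First S state at op 4; remaining ops need not be traced.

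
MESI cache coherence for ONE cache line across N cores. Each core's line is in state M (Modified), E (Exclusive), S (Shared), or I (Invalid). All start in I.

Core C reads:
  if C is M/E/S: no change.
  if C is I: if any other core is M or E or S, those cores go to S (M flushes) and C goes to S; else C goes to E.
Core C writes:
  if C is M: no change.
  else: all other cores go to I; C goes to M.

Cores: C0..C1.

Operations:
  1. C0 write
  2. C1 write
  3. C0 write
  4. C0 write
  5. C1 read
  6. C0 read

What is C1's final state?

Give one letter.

Op 1: C0 write [C0 write: invalidate none -> C0=M] -> [M,I]
Op 2: C1 write [C1 write: invalidate ['C0=M'] -> C1=M] -> [I,M]
Op 3: C0 write [C0 write: invalidate ['C1=M'] -> C0=M] -> [M,I]
Op 4: C0 write [C0 write: already M (modified), no change] -> [M,I]
Op 5: C1 read [C1 read from I: others=['C0=M'] -> C1=S, others downsized to S] -> [S,S]
Op 6: C0 read [C0 read: already in S, no change] -> [S,S]

Answer: S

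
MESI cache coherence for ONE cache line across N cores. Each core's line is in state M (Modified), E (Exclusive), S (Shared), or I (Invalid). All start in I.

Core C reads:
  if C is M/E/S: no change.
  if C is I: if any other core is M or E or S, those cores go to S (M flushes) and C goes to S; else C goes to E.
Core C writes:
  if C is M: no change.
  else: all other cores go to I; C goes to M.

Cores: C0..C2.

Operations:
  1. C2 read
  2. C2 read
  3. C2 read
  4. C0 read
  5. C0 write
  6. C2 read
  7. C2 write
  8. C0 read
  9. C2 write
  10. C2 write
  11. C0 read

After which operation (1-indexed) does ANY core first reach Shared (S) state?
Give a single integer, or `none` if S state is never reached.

Answer: 4

Derivation:
Op 1: C2 read [C2 read from I: no other sharers -> C2=E (exclusive)] -> [I,I,E]
Op 2: C2 read [C2 read: already in E, no change] -> [I,I,E]
Op 3: C2 read [C2 read: already in E, no change] -> [I,I,E]
Op 4: C0 read [C0 read from I: others=['C2=E'] -> C0=S, others downsized to S] -> [S,I,S]
  -> First S state at op 4; remaining ops need not be traced.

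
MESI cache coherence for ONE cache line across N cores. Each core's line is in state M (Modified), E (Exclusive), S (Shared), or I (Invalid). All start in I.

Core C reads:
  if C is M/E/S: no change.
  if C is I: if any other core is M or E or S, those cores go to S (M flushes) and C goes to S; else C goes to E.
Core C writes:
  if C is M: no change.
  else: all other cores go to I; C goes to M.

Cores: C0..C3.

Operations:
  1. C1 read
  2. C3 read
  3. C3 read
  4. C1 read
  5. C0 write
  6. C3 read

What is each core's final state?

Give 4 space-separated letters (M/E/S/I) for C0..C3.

Op 1: C1 read [C1 read from I: no other sharers -> C1=E (exclusive)] -> [I,E,I,I]
Op 2: C3 read [C3 read from I: others=['C1=E'] -> C3=S, others downsized to S] -> [I,S,I,S]
Op 3: C3 read [C3 read: already in S, no change] -> [I,S,I,S]
Op 4: C1 read [C1 read: already in S, no change] -> [I,S,I,S]
Op 5: C0 write [C0 write: invalidate ['C1=S', 'C3=S'] -> C0=M] -> [M,I,I,I]
Op 6: C3 read [C3 read from I: others=['C0=M'] -> C3=S, others downsized to S] -> [S,I,I,S]

Answer: S I I S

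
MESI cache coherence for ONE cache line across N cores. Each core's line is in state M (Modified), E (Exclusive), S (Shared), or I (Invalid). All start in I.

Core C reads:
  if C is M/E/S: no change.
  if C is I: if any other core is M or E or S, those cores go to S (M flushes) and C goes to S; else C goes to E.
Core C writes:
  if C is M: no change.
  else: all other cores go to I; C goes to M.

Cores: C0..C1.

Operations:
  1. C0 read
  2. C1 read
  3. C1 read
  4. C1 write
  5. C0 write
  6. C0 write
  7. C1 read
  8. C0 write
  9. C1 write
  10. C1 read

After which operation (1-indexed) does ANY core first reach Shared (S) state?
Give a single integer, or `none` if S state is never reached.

Op 1: C0 read [C0 read from I: no other sharers -> C0=E (exclusive)] -> [E,I]
Op 2: C1 read [C1 read from I: others=['C0=E'] -> C1=S, others downsized to S] -> [S,S]
  -> First S state at op 2; remaining ops need not be traced.

Answer: 2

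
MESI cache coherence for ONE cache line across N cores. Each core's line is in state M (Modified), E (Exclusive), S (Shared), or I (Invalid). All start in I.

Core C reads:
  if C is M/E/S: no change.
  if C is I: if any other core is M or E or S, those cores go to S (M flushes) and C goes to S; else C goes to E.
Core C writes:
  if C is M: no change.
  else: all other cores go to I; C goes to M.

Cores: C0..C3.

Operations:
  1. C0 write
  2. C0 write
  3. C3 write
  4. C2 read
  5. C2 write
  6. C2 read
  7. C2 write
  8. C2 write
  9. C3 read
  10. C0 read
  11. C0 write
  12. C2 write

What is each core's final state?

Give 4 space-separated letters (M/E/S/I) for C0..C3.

Answer: I I M I

Derivation:
Op 1: C0 write [C0 write: invalidate none -> C0=M] -> [M,I,I,I]
Op 2: C0 write [C0 write: already M (modified), no change] -> [M,I,I,I]
Op 3: C3 write [C3 write: invalidate ['C0=M'] -> C3=M] -> [I,I,I,M]
Op 4: C2 read [C2 read from I: others=['C3=M'] -> C2=S, others downsized to S] -> [I,I,S,S]
Op 5: C2 write [C2 write: invalidate ['C3=S'] -> C2=M] -> [I,I,M,I]
Op 6: C2 read [C2 read: already in M, no change] -> [I,I,M,I]
Op 7: C2 write [C2 write: already M (modified), no change] -> [I,I,M,I]
Op 8: C2 write [C2 write: already M (modified), no change] -> [I,I,M,I]
Op 9: C3 read [C3 read from I: others=['C2=M'] -> C3=S, others downsized to S] -> [I,I,S,S]
Op 10: C0 read [C0 read from I: others=['C2=S', 'C3=S'] -> C0=S, others downsized to S] -> [S,I,S,S]
Op 11: C0 write [C0 write: invalidate ['C2=S', 'C3=S'] -> C0=M] -> [M,I,I,I]
Op 12: C2 write [C2 write: invalidate ['C0=M'] -> C2=M] -> [I,I,M,I]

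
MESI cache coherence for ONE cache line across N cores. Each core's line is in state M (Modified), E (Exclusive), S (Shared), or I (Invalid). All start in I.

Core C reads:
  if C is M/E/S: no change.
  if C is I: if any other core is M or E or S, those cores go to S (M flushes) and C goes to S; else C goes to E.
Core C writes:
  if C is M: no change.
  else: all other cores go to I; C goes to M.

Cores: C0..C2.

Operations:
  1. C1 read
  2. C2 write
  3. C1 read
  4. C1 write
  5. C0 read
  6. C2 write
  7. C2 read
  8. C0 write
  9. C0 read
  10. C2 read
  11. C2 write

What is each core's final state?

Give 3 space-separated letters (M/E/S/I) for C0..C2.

Op 1: C1 read [C1 read from I: no other sharers -> C1=E (exclusive)] -> [I,E,I]
Op 2: C2 write [C2 write: invalidate ['C1=E'] -> C2=M] -> [I,I,M]
Op 3: C1 read [C1 read from I: others=['C2=M'] -> C1=S, others downsized to S] -> [I,S,S]
Op 4: C1 write [C1 write: invalidate ['C2=S'] -> C1=M] -> [I,M,I]
Op 5: C0 read [C0 read from I: others=['C1=M'] -> C0=S, others downsized to S] -> [S,S,I]
Op 6: C2 write [C2 write: invalidate ['C0=S', 'C1=S'] -> C2=M] -> [I,I,M]
Op 7: C2 read [C2 read: already in M, no change] -> [I,I,M]
Op 8: C0 write [C0 write: invalidate ['C2=M'] -> C0=M] -> [M,I,I]
Op 9: C0 read [C0 read: already in M, no change] -> [M,I,I]
Op 10: C2 read [C2 read from I: others=['C0=M'] -> C2=S, others downsized to S] -> [S,I,S]
Op 11: C2 write [C2 write: invalidate ['C0=S'] -> C2=M] -> [I,I,M]

Answer: I I M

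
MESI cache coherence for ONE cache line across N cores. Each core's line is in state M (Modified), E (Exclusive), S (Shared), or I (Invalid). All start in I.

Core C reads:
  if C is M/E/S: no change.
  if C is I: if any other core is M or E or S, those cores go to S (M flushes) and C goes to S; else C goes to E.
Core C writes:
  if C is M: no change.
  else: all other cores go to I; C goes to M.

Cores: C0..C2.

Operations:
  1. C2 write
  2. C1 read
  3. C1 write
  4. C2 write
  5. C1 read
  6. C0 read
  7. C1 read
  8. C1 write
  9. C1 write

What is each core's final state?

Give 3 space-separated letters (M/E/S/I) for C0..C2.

Answer: I M I

Derivation:
Op 1: C2 write [C2 write: invalidate none -> C2=M] -> [I,I,M]
Op 2: C1 read [C1 read from I: others=['C2=M'] -> C1=S, others downsized to S] -> [I,S,S]
Op 3: C1 write [C1 write: invalidate ['C2=S'] -> C1=M] -> [I,M,I]
Op 4: C2 write [C2 write: invalidate ['C1=M'] -> C2=M] -> [I,I,M]
Op 5: C1 read [C1 read from I: others=['C2=M'] -> C1=S, others downsized to S] -> [I,S,S]
Op 6: C0 read [C0 read from I: others=['C1=S', 'C2=S'] -> C0=S, others downsized to S] -> [S,S,S]
Op 7: C1 read [C1 read: already in S, no change] -> [S,S,S]
Op 8: C1 write [C1 write: invalidate ['C0=S', 'C2=S'] -> C1=M] -> [I,M,I]
Op 9: C1 write [C1 write: already M (modified), no change] -> [I,M,I]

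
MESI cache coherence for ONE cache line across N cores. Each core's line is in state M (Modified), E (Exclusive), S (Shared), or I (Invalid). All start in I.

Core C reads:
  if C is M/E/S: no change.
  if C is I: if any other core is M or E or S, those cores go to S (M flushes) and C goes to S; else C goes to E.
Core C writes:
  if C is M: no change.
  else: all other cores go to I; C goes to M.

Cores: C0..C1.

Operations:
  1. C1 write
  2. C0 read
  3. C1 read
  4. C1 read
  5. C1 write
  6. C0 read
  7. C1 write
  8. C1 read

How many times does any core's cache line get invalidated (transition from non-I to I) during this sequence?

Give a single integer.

Op 1: C1 write [C1 write: invalidate none -> C1=M] -> [I,M] (invalidations this op: 0; running total: 0)
Op 2: C0 read [C0 read from I: others=['C1=M'] -> C0=S, others downsized to S] -> [S,S] (invalidations this op: 0; running total: 0)
Op 3: C1 read [C1 read: already in S, no change] -> [S,S] (invalidations this op: 0; running total: 0)
Op 4: C1 read [C1 read: already in S, no change] -> [S,S] (invalidations this op: 0; running total: 0)
Op 5: C1 write [C1 write: invalidate ['C0=S'] -> C1=M] -> [I,M] (invalidations this op: 1; running total: 1)
Op 6: C0 read [C0 read from I: others=['C1=M'] -> C0=S, others downsized to S] -> [S,S] (invalidations this op: 0; running total: 1)
Op 7: C1 write [C1 write: invalidate ['C0=S'] -> C1=M] -> [I,M] (invalidations this op: 1; running total: 2)
Op 8: C1 read [C1 read: already in M, no change] -> [I,M] (invalidations this op: 0; running total: 2)

Answer: 2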